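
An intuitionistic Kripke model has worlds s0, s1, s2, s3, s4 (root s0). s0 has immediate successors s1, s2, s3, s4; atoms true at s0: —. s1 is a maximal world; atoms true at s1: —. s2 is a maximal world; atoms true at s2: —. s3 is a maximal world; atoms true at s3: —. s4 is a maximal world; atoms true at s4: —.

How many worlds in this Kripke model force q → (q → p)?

5

s0: forces it.
s1: forces it.
s2: forces it.
s3: forces it.
s4: forces it.
Worlds forcing the formula: {s0, s1, s2, s3, s4}.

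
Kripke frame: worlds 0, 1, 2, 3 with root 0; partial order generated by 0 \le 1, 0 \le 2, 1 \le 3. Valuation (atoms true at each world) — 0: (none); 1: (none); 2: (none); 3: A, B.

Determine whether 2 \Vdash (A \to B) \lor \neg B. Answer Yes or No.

2 \Vdash (A \to B) \lor \neg B via the disjunct A \to B.

Yes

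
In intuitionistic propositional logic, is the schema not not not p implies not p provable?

Yes

This is triple-negation reduction, which is intuitionistically derivable.
Assume not not not p and suppose p. Then not not p (double-negation introduction), contradicting not not not p. So not p.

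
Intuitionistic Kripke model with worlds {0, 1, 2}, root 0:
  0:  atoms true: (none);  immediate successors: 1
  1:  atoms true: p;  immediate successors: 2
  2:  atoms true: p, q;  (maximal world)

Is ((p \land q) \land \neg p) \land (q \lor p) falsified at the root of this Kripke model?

Yes

0 \nVdash ((p \land q) \land \neg p) \land (q \lor p) since 0 fails (p \land q) \land \neg p.
So the root 0 does not force ((p \land q) \land \neg p) \land (q \lor p); the model is a countermodel.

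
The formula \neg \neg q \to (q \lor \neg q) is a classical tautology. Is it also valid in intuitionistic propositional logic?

No

This is a variant of double-negation elimination (deriving excluded middle from double negation), which is not intuitionistically valid.
A Kripke countermodel: worlds w0, w1; order generated by w0 \le w1; atoms true at each world — w0:{}; w1:{q}.
w0 \nVdash \neg \neg q \to (q \lor \neg q): already at w0 itself, w0 \Vdash \neg \neg q but w0 \nVdash q \lor \neg q.
w0 \nVdash q \lor \neg q: neither disjunct is forced at w0.
w0 lacks atom q, so w0 \nVdash q.
So the root w0 does not force the formula.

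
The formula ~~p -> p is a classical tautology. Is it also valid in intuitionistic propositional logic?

This is double-negation elimination, which is not intuitionistically valid.
A Kripke countermodel: worlds u, v; order generated by u <= v; atoms true at each world — u:{}; v:{p}.
u ||-/- ~~p -> p: already at u itself, u ||- ~~p but u ||-/- p.
u lacks atom p, so u ||-/- p.
So the root u does not force the formula.

No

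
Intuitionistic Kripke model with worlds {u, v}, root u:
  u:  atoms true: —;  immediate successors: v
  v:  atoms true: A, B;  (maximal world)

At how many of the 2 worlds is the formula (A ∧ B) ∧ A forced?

1

u: does not force it — u ⊮ (A ∧ B) ∧ A since u fails A ∧ B.
v: forces it.
Worlds forcing the formula: {v}.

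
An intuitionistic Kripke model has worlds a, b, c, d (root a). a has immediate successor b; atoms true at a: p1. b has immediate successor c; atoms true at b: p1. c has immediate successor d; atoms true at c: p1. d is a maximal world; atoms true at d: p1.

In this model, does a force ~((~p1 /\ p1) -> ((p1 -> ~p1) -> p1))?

a ||-/- ~((~p1 /\ p1) -> ((p1 -> ~p1) -> p1)) since a is accessible from a and a ||- (~p1 /\ p1) -> ((p1 -> ~p1) -> p1).
a ||- (~p1 /\ p1) -> ((p1 -> ~p1) -> p1) vacuously: no world accessible from a forces the antecedent ~p1 /\ p1.

No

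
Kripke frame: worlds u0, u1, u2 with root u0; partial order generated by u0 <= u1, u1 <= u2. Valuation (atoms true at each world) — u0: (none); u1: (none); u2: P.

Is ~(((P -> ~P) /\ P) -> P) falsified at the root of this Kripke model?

u0 ||-/- ~(((P -> ~P) /\ P) -> P) since u0 is accessible from u0 and u0 ||- ((P -> ~P) /\ P) -> P.
u0 ||- ((P -> ~P) /\ P) -> P vacuously: no world accessible from u0 forces the antecedent (P -> ~P) /\ P.
So the root u0 does not force ~(((P -> ~P) /\ P) -> P); the model is a countermodel.

Yes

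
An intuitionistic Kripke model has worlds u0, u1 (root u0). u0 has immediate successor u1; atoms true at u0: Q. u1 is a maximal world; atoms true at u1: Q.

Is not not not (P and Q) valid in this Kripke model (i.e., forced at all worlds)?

Yes

u0 forces not not not (P and Q): no world accessible from u0 forces not not (P and Q).
Since the root u0 forces not not not (P and Q) and forcing is persistent (monotone upward), every world forces it.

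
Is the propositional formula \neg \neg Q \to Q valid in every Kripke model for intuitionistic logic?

No

This is double-negation elimination, which is not intuitionistically valid.
A Kripke countermodel: worlds a, b; order generated by a \le b; atoms true at each world — a:{}; b:{Q}.
a \nVdash \neg \neg Q \to Q: already at a itself, a \Vdash \neg \neg Q but a \nVdash Q.
a lacks atom Q, so a \nVdash Q.
So the root a does not force the formula.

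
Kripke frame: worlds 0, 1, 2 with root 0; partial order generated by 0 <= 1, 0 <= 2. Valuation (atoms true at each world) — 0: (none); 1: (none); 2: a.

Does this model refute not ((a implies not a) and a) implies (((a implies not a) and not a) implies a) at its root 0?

Yes

0 does not force not ((a implies not a) and a) implies (((a implies not a) and not a) implies a): already at 0 itself, 0 forces not ((a implies not a) and a) but 0 does not force ((a implies not a) and not a) implies a.
0 does not force ((a implies not a) and not a) implies a: at the accessible world 1, 1 forces (a implies not a) and not a but 1 does not force a.
1 lacks atom a, so 1 does not force a.
So the root 0 does not force not ((a implies not a) and a) implies (((a implies not a) and not a) implies a); the model is a countermodel.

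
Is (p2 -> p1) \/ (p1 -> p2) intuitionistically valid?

This is the Gödel–Dummett linearity axiom, which is not intuitionistically valid.
A Kripke countermodel: worlds 0, 1, 2; order generated by 0 <= 1, 0 <= 2; atoms true at each world — 0:{}; 1:{p2}; 2:{p1}.
0 ||-/- (p2 -> p1) \/ (p1 -> p2): neither disjunct is forced at 0.
0 ||-/- p2 -> p1: at the accessible world 1, 1 ||- p2 but 1 ||-/- p1.
1 lacks atom p1, so 1 ||-/- p1.
So the root 0 does not force the formula.

No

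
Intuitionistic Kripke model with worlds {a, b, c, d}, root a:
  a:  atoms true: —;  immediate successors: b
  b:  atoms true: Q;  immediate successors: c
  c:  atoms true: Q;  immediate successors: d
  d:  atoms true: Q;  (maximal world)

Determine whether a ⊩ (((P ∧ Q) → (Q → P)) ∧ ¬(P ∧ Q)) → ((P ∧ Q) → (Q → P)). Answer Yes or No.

a ⊩ (((P ∧ Q) → (Q → P)) ∧ ¬(P ∧ Q)) → ((P ∧ Q) → (Q → P)): every world accessible from a that forces ((P ∧ Q) → (Q → P)) ∧ ¬(P ∧ Q) (namely a, b, c, d) also forces (P ∧ Q) → (Q → P).

Yes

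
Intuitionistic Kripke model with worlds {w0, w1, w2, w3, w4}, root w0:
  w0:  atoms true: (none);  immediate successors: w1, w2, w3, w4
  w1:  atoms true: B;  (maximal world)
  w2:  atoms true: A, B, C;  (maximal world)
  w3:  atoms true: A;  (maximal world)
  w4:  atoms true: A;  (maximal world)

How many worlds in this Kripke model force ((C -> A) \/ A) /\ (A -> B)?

w0: does not force it — w0 ||-/- ((C -> A) \/ A) /\ (A -> B) since w0 fails A -> B.
w1: forces it.
w2: forces it.
w3: does not force it.
w4: does not force it.
Worlds forcing the formula: {w1, w2}.

2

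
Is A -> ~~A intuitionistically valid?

This is double-negation introduction, which is intuitionistically derivable.
If a world forces A then every accessible world forces A (persistence), so none forces ~A; hence ~~A.

Yes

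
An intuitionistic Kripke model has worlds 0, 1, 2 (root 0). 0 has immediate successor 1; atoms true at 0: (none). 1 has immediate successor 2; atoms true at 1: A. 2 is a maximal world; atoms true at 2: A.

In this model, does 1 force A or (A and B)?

1 forces A or (A and B) via the disjunct A.

Yes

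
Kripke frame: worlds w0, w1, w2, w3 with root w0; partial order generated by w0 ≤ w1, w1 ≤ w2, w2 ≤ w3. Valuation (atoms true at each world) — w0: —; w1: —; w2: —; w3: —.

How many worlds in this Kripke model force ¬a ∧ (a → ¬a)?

w0: forces it.
w1: forces it.
w2: forces it.
w3: forces it.
Worlds forcing the formula: {w0, w1, w2, w3}.

4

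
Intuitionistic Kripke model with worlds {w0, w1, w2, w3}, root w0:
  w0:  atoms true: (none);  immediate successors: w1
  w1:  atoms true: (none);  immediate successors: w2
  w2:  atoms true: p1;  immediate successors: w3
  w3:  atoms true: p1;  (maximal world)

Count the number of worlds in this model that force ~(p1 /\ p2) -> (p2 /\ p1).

0

w0: does not force it — w0 ||-/- ~(p1 /\ p2) -> (p2 /\ p1): already at w0 itself, w0 ||- ~(p1 /\ p2) but w0 ||-/- p2 /\ p1.
w1: does not force it.
w2: does not force it.
w3: does not force it.
Worlds forcing the formula: { }.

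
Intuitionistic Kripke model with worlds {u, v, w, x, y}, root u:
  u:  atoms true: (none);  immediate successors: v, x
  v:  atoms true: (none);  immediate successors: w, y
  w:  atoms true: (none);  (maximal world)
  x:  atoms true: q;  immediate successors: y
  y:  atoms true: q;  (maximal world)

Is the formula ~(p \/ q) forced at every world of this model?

No

Not every world: u ||-/- ~(p \/ q).
u ||-/- ~(p \/ q) since x is accessible from u and x ||- p \/ q.
x ||- p \/ q via the disjunct q.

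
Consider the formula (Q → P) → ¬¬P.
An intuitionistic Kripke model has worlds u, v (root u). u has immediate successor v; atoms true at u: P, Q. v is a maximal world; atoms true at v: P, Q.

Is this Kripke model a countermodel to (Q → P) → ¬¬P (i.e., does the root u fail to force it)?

No

u ⊩ (Q → P) → ¬¬P: every world accessible from u that forces Q → P (namely u, v) also forces ¬¬P.
So the root u forces (Q → P) → ¬¬P; the model is not a countermodel.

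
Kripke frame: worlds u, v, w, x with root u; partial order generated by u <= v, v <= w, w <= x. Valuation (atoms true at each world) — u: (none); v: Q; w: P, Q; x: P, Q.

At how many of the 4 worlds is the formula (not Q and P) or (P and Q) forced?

2

u: does not force it — u does not force (not Q and P) or (P and Q): neither disjunct is forced at u.
v: does not force it — v does not force (not Q and P) or (P and Q): neither disjunct is forced at v.
w: forces it.
x: forces it.
Worlds forcing the formula: {w, x}.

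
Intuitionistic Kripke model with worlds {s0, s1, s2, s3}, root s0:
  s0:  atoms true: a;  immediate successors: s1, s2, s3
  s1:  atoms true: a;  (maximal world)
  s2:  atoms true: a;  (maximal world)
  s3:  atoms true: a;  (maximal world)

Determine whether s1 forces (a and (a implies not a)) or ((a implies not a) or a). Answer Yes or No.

Yes

s1 forces (a and (a implies not a)) or ((a implies not a) or a) via the disjunct (a implies not a) or a.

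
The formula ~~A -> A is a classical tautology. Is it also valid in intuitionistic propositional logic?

No

This is double-negation elimination, which is not intuitionistically valid.
A Kripke countermodel: worlds w0, w1; order generated by w0 <= w1; atoms true at each world — w0:{}; w1:{A}.
w0 ||-/- ~~A -> A: already at w0 itself, w0 ||- ~~A but w0 ||-/- A.
w0 lacks atom A, so w0 ||-/- A.
So the root w0 does not force the formula.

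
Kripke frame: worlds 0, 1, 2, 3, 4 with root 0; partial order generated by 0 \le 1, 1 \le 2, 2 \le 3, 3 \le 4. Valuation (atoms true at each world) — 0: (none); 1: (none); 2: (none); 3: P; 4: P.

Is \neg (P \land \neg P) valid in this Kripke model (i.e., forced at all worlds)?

0 \Vdash \neg (P \land \neg P): no world accessible from 0 forces P \land \neg P.
Since the root 0 forces \neg (P \land \neg P) and forcing is persistent (monotone upward), every world forces it.

Yes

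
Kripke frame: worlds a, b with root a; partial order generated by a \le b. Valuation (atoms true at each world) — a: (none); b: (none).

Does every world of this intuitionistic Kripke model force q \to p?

Yes

a \Vdash q \to p vacuously: no world accessible from a forces the antecedent q.
Since the root a forces q \to p and forcing is persistent (monotone upward), every world forces it.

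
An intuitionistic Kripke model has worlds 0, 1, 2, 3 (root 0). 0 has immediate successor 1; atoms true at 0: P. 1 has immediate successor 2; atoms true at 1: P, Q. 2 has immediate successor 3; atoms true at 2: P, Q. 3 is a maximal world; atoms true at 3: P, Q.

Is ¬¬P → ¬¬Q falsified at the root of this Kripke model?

0 ⊩ ¬¬P → ¬¬Q: every world accessible from 0 that forces ¬¬P (namely 0, 1, 2, 3) also forces ¬¬Q.
So the root 0 forces ¬¬P → ¬¬Q; the model is not a countermodel.

No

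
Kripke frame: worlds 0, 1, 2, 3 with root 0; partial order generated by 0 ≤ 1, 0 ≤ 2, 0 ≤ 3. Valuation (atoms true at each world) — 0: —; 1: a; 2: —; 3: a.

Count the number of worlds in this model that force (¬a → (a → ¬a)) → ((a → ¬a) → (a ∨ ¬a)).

0: forces it.
1: forces it.
2: forces it.
3: forces it.
Worlds forcing the formula: {0, 1, 2, 3}.

4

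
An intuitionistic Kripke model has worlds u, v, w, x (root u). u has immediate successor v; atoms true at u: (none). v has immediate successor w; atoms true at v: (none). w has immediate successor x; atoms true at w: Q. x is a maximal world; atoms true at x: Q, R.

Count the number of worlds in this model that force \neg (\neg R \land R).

4

u: forces it.
v: forces it.
w: forces it.
x: forces it.
Worlds forcing the formula: {u, v, w, x}.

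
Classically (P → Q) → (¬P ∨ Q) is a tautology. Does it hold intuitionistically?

No

This is the material-implication-as-disjunction principle, which is not intuitionistically valid.
A Kripke countermodel: worlds 0, 1; order generated by 0 ≤ 1; atoms true at each world — 0:{}; 1:{P,Q}.
0 ⊮ (P → Q) → (¬P ∨ Q): already at 0 itself, 0 ⊩ P → Q but 0 ⊮ ¬P ∨ Q.
0 ⊮ ¬P ∨ Q: neither disjunct is forced at 0.
0 ⊮ ¬P since 1 is accessible from 0 and 1 ⊩ P.
So the root 0 does not force the formula.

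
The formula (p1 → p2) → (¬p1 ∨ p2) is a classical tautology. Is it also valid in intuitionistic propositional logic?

This is the material-implication-as-disjunction principle, which is not intuitionistically valid.
A Kripke countermodel: worlds u0, u1; order generated by u0 ≤ u1; atoms true at each world — u0:{}; u1:{p1,p2}.
u0 ⊮ (p1 → p2) → (¬p1 ∨ p2): already at u0 itself, u0 ⊩ p1 → p2 but u0 ⊮ ¬p1 ∨ p2.
u0 ⊮ ¬p1 ∨ p2: neither disjunct is forced at u0.
u0 ⊮ ¬p1 since u1 is accessible from u0 and u1 ⊩ p1.
So the root u0 does not force the formula.

No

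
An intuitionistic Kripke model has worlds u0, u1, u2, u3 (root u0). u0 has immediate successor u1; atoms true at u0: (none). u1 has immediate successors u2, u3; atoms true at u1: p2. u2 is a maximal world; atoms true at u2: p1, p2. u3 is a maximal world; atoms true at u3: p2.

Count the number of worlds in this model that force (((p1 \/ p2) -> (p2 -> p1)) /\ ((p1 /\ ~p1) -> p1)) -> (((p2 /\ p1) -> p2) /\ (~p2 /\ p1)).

1

u0: does not force it — u0 ||-/- (((p1 \/ p2) -> (p2 -> p1)) /\ ((p1 /\ ~p1) -> p1)) -> (((p2 /\ p1) -> p2) /\ (~p2 /\ p1)): at the accessible world u2, u2 ||- ((p1 \/ p2) -> (p2 -> p1)) /\ ((p1 /\ ~p1) -> p1) but u2 ||-/- ((p2 /\ p1) -> p2) /\ (~p2 /\ p1).
u1: does not force it — u1 ||-/- (((p1 \/ p2) -> (p2 -> p1)) /\ ((p1 /\ ~p1) -> p1)) -> (((p2 /\ p1) -> p2) /\ (~p2 /\ p1)): at the accessible world u2, u2 ||- ((p1 \/ p2) -> (p2 -> p1)) /\ ((p1 /\ ~p1) -> p1) but u2 ||-/- ((p2 /\ p1) -> p2) /\ (~p2 /\ p1).
u2: does not force it — u2 ||-/- (((p1 \/ p2) -> (p2 -> p1)) /\ ((p1 /\ ~p1) -> p1)) -> (((p2 /\ p1) -> p2) /\ (~p2 /\ p1)): already at u2 itself, u2 ||- ((p1 \/ p2) -> (p2 -> p1)) /\ ((p1 /\ ~p1) -> p1) but u2 ||-/- ((p2 /\ p1) -> p2) /\ (~p2 /\ p1).
u3: forces it.
Worlds forcing the formula: {u3}.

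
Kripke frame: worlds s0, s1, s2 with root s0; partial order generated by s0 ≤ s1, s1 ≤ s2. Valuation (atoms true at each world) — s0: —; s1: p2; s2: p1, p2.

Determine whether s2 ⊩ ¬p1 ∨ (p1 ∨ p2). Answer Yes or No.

Yes

s2 ⊩ ¬p1 ∨ (p1 ∨ p2) via the disjunct p1 ∨ p2.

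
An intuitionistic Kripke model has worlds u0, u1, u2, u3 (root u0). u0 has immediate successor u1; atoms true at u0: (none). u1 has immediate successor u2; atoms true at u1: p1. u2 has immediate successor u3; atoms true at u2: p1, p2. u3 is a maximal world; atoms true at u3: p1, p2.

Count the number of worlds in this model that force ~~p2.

u0: forces it.
u1: forces it.
u2: forces it.
u3: forces it.
Worlds forcing the formula: {u0, u1, u2, u3}.

4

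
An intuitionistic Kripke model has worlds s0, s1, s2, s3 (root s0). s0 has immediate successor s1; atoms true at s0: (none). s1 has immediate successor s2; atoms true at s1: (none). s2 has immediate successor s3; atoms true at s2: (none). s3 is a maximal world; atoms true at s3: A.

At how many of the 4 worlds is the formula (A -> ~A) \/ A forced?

s0: does not force it — s0 ||-/- (A -> ~A) \/ A: neither disjunct is forced at s0.
s1: does not force it — s1 ||-/- (A -> ~A) \/ A: neither disjunct is forced at s1.
s2: does not force it — s2 ||-/- (A -> ~A) \/ A: neither disjunct is forced at s2.
s3: forces it.
Worlds forcing the formula: {s3}.

1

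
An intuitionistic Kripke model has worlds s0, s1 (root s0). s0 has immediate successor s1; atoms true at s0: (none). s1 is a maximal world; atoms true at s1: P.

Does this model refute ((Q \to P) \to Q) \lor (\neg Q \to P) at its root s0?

s0 \nVdash ((Q \to P) \to Q) \lor (\neg Q \to P): neither disjunct is forced at s0.
s0 \nVdash (Q \to P) \to Q: already at s0 itself, s0 \Vdash Q \to P but s0 \nVdash Q.
s0 lacks atom Q, so s0 \nVdash Q.
So the root s0 does not force ((Q \to P) \to Q) \lor (\neg Q \to P); the model is a countermodel.

Yes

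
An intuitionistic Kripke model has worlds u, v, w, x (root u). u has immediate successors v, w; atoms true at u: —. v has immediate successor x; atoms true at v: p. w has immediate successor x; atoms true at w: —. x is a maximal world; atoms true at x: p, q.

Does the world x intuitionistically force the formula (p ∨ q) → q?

Yes

x ⊩ (p ∨ q) → q: every world accessible from x that forces p ∨ q (namely x) also forces q.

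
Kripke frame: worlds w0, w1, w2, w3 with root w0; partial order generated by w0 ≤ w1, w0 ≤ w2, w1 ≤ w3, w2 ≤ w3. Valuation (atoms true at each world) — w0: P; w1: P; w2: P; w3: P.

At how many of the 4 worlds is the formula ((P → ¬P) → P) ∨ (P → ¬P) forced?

w0: forces it.
w1: forces it.
w2: forces it.
w3: forces it.
Worlds forcing the formula: {w0, w1, w2, w3}.

4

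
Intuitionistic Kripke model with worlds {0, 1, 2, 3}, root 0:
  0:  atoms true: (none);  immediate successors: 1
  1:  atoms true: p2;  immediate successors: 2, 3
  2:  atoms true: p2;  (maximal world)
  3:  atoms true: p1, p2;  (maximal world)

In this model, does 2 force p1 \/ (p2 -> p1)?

2 ||-/- p1 \/ (p2 -> p1): neither disjunct is forced at 2.
2 lacks atom p1, so 2 ||-/- p1.

No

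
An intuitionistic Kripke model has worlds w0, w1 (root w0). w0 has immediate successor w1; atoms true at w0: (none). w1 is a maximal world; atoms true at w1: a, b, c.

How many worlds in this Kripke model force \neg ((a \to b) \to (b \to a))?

w0: does not force it — w0 \nVdash \neg ((a \to b) \to (b \to a)) since w0 is accessible from w0 and w0 \Vdash (a \to b) \to (b \to a).
w1: does not force it — w1 \nVdash \neg ((a \to b) \to (b \to a)) since w1 is accessible from w1 and w1 \Vdash (a \to b) \to (b \to a).
Worlds forcing the formula: { }.

0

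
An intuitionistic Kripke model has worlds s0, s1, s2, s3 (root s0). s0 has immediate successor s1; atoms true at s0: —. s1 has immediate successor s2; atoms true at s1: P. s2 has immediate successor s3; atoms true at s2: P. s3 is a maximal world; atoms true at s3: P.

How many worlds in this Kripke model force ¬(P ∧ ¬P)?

4

s0: forces it.
s1: forces it.
s2: forces it.
s3: forces it.
Worlds forcing the formula: {s0, s1, s2, s3}.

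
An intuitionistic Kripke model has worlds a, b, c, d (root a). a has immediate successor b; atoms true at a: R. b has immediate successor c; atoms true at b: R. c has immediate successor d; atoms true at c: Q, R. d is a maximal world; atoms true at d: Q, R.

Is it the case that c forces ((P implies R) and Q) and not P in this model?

Yes

c forces ((P implies R) and Q) and not P since c forces both conjuncts.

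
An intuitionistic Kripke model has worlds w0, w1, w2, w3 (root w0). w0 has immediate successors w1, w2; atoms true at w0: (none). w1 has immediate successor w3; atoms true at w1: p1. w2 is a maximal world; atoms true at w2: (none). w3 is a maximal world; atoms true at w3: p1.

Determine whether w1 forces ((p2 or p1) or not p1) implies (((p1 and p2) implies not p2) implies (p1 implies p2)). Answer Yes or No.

No

w1 does not force ((p2 or p1) or not p1) implies (((p1 and p2) implies not p2) implies (p1 implies p2)): already at w1 itself, w1 forces (p2 or p1) or not p1 but w1 does not force ((p1 and p2) implies not p2) implies (p1 implies p2).
w1 does not force ((p1 and p2) implies not p2) implies (p1 implies p2): already at w1 itself, w1 forces (p1 and p2) implies not p2 but w1 does not force p1 implies p2.
w1 does not force p1 implies p2: already at w1 itself, w1 forces p1 but w1 does not force p2.
w1 lacks atom p2, so w1 does not force p2.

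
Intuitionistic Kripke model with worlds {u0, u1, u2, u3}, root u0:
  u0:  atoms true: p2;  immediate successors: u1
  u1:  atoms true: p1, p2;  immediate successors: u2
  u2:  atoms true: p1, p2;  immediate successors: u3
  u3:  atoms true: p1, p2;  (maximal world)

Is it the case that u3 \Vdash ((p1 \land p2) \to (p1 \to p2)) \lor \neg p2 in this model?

Yes

u3 \Vdash ((p1 \land p2) \to (p1 \to p2)) \lor \neg p2 via the disjunct (p1 \land p2) \to (p1 \to p2).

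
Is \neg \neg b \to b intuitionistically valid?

No

This is double-negation elimination, which is not intuitionistically valid.
A Kripke countermodel: worlds 0, 1; order generated by 0 \le 1; atoms true at each world — 0:{}; 1:{b}.
0 \nVdash \neg \neg b \to b: already at 0 itself, 0 \Vdash \neg \neg b but 0 \nVdash b.
0 lacks atom b, so 0 \nVdash b.
So the root 0 does not force the formula.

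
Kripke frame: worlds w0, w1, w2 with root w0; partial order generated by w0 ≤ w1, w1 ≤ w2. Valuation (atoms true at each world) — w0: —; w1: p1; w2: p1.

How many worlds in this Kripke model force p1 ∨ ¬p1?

w0: does not force it — w0 ⊮ p1 ∨ ¬p1: neither disjunct is forced at w0.
w1: forces it.
w2: forces it.
Worlds forcing the formula: {w1, w2}.

2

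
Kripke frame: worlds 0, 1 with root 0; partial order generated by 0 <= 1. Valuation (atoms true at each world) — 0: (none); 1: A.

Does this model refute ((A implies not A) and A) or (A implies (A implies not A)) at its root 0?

0 does not force ((A implies not A) and A) or (A implies (A implies not A)): neither disjunct is forced at 0.
0 does not force (A implies not A) and A since 0 fails A implies not A.
So the root 0 does not force ((A implies not A) and A) or (A implies (A implies not A)); the model is a countermodel.

Yes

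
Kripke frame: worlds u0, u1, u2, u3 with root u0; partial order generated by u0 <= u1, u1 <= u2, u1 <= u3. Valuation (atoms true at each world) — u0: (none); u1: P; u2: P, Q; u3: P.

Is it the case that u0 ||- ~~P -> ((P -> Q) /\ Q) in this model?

u0 ||-/- ~~P -> ((P -> Q) /\ Q): already at u0 itself, u0 ||- ~~P but u0 ||-/- (P -> Q) /\ Q.
u0 ||-/- (P -> Q) /\ Q since u0 fails P -> Q.

No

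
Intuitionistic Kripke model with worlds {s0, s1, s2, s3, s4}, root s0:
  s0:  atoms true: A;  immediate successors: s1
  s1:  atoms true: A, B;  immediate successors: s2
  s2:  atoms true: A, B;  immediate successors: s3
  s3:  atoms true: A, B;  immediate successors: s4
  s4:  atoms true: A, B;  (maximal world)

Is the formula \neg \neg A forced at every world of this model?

Yes

s0 \Vdash \neg \neg A: no world accessible from s0 forces \neg A.
Since the root s0 forces \neg \neg A and forcing is persistent (monotone upward), every world forces it.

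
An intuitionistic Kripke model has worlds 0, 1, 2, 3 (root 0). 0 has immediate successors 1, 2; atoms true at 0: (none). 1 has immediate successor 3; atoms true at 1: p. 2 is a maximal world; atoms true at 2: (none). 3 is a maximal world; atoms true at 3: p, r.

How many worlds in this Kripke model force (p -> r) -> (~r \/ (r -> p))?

4

0: forces it.
1: forces it.
2: forces it.
3: forces it.
Worlds forcing the formula: {0, 1, 2, 3}.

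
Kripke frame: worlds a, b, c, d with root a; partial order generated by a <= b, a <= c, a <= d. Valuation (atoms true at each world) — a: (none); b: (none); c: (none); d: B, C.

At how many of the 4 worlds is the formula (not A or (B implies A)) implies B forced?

a: does not force it — a does not force (not A or (B implies A)) implies B: already at a itself, a forces not A or (B implies A) but a does not force B.
b: does not force it.
c: does not force it.
d: forces it.
Worlds forcing the formula: {d}.

1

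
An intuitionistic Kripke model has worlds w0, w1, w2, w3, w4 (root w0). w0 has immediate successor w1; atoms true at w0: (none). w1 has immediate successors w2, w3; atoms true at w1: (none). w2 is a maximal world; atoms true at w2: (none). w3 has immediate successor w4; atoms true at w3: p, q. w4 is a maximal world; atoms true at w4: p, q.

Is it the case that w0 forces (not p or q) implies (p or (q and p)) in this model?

w0 does not force (not p or q) implies (p or (q and p)): at the accessible world w2, w2 forces not p or q but w2 does not force p or (q and p).
w2 does not force p or (q and p): neither disjunct is forced at w2.
w2 lacks atom p, so w2 does not force p.

No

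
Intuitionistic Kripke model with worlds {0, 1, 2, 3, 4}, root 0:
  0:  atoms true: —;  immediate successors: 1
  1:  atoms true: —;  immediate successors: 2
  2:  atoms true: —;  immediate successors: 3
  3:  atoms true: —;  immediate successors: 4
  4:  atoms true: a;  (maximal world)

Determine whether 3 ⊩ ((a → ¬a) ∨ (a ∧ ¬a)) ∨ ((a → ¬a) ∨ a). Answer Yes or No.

No

3 ⊮ ((a → ¬a) ∨ (a ∧ ¬a)) ∨ ((a → ¬a) ∨ a): neither disjunct is forced at 3.
3 ⊮ (a → ¬a) ∨ (a ∧ ¬a): neither disjunct is forced at 3.
3 ⊮ a → ¬a: at the accessible world 4, 4 ⊩ a but 4 ⊮ ¬a.
4 ⊮ ¬a since 4 is accessible from 4 and 4 ⊩ a.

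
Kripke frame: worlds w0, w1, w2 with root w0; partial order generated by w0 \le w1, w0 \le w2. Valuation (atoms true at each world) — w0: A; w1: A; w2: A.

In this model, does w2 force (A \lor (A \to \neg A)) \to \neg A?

No

w2 \nVdash (A \lor (A \to \neg A)) \to \neg A: already at w2 itself, w2 \Vdash A \lor (A \to \neg A) but w2 \nVdash \neg A.
w2 \nVdash \neg A since w2 is accessible from w2 and w2 \Vdash A.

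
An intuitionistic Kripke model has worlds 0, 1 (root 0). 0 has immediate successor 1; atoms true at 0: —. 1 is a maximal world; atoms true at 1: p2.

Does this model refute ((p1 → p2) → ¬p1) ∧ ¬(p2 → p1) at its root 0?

No

0 ⊩ ((p1 → p2) → ¬p1) ∧ ¬(p2 → p1) since 0 forces both conjuncts.
So the root 0 forces ((p1 → p2) → ¬p1) ∧ ¬(p2 → p1); the model is not a countermodel.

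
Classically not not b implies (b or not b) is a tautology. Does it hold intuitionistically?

This is a variant of double-negation elimination (deriving excluded middle from double negation), which is not intuitionistically valid.
A Kripke countermodel: worlds u0, u1; order generated by u0 <= u1; atoms true at each world — u0:{}; u1:{b}.
u0 does not force not not b implies (b or not b): already at u0 itself, u0 forces not not b but u0 does not force b or not b.
u0 does not force b or not b: neither disjunct is forced at u0.
u0 lacks atom b, so u0 does not force b.
So the root u0 does not force the formula.

No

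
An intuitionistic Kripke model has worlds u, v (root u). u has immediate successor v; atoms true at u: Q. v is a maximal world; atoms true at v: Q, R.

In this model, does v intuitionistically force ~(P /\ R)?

v ||- ~(P /\ R): no world accessible from v forces P /\ R.

Yes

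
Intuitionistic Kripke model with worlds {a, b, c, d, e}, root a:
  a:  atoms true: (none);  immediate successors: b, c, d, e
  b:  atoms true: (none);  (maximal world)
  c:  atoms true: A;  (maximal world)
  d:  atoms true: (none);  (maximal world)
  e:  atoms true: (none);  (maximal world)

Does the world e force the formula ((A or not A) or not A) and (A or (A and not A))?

No

e does not force ((A or not A) or not A) and (A or (A and not A)) since e fails A or (A and not A).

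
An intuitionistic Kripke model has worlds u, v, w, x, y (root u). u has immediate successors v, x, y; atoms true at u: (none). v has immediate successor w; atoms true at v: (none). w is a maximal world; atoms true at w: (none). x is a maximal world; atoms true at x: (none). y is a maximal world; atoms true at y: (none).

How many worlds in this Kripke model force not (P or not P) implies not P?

5

u: forces it.
v: forces it.
w: forces it.
x: forces it.
y: forces it.
Worlds forcing the formula: {u, v, w, x, y}.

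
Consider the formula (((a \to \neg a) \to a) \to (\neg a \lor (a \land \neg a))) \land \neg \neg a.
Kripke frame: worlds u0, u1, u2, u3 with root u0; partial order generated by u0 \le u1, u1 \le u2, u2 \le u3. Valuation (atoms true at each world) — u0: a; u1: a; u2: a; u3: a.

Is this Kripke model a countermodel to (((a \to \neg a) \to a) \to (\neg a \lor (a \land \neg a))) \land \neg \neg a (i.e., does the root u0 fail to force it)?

u0 \nVdash (((a \to \neg a) \to a) \to (\neg a \lor (a \land \neg a))) \land \neg \neg a since u0 fails ((a \to \neg a) \to a) \to (\neg a \lor (a \land \neg a)).
So the root u0 does not force (((a \to \neg a) \to a) \to (\neg a \lor (a \land \neg a))) \land \neg \neg a; the model is a countermodel.

Yes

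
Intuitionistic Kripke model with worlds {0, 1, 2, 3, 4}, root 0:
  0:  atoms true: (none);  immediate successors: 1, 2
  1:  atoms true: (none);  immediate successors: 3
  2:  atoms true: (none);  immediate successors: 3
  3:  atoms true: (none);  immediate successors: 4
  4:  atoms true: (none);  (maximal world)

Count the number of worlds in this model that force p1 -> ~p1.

5

0: forces it.
1: forces it.
2: forces it.
3: forces it.
4: forces it.
Worlds forcing the formula: {0, 1, 2, 3, 4}.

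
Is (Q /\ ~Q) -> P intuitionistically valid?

This is an instance of ex falso quodlibet, which is intuitionistically derivable.
No world can force both Q and ~Q, so the antecedent Q /\ ~Q is never forced and the implication holds vacuously at every world.

Yes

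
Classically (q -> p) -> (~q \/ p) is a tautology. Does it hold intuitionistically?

This is the material-implication-as-disjunction principle, which is not intuitionistically valid.
A Kripke countermodel: worlds u, v; order generated by u <= v; atoms true at each world — u:{}; v:{p,q}.
u ||-/- (q -> p) -> (~q \/ p): already at u itself, u ||- q -> p but u ||-/- ~q \/ p.
u ||-/- ~q \/ p: neither disjunct is forced at u.
u ||-/- ~q since v is accessible from u and v ||- q.
So the root u does not force the formula.

No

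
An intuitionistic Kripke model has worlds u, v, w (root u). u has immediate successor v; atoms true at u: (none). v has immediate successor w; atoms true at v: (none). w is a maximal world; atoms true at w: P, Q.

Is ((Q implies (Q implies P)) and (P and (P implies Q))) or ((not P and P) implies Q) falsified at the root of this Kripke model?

No

u forces ((Q implies (Q implies P)) and (P and (P implies Q))) or ((not P and P) implies Q) via the disjunct (not P and P) implies Q.
So the root u forces ((Q implies (Q implies P)) and (P and (P implies Q))) or ((not P and P) implies Q); the model is not a countermodel.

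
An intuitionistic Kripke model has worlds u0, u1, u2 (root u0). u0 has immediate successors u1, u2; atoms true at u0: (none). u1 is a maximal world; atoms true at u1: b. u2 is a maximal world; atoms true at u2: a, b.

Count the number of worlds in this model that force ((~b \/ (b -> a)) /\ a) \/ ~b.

1

u0: does not force it — u0 ||-/- ((~b \/ (b -> a)) /\ a) \/ ~b: neither disjunct is forced at u0.
u1: does not force it.
u2: forces it.
Worlds forcing the formula: {u2}.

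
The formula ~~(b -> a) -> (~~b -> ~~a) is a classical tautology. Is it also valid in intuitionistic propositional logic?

This is the distribution of double negation over implication, which is intuitionistically derivable.
Assume ~~(b -> a) and ~~b; suppose ~a. Then b -> a would give ~b (by contraposition), contradicting ~~b; so ~(b -> a), contradicting ~~(b -> a). Hence ~~a.

Yes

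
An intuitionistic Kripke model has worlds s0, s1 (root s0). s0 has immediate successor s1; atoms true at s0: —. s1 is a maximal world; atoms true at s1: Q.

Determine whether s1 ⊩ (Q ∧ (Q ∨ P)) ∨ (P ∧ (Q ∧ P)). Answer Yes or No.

Yes

s1 ⊩ (Q ∧ (Q ∨ P)) ∨ (P ∧ (Q ∧ P)) via the disjunct Q ∧ (Q ∨ P).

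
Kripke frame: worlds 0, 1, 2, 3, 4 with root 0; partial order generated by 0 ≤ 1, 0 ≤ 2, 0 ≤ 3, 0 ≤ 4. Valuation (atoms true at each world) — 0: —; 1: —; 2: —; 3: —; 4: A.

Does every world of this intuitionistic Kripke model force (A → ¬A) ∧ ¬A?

No

Not every world: 0 ⊮ (A → ¬A) ∧ ¬A.
0 ⊮ (A → ¬A) ∧ ¬A since 0 fails A → ¬A.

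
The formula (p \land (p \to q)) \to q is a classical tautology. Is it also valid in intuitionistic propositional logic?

Yes

This is modus ponens in implicational form, which is intuitionistically derivable.
If a world forces p and p \to q, then applying the implication at that world (which is accessible from itself) gives q.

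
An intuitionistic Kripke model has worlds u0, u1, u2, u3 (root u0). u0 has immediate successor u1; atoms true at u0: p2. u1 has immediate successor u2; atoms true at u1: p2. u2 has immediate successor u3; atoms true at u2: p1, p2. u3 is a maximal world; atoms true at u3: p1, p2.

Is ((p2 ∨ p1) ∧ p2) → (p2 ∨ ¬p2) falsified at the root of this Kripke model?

No

u0 ⊩ ((p2 ∨ p1) ∧ p2) → (p2 ∨ ¬p2): every world accessible from u0 that forces (p2 ∨ p1) ∧ p2 (namely u0, u1, u2, u3) also forces p2 ∨ ¬p2.
So the root u0 forces ((p2 ∨ p1) ∧ p2) → (p2 ∨ ¬p2); the model is not a countermodel.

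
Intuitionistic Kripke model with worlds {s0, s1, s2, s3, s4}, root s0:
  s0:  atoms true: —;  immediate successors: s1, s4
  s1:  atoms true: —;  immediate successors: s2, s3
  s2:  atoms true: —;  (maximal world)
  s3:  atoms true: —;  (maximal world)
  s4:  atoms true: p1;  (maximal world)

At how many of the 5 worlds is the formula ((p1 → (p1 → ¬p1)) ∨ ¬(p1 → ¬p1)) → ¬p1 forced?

3

s0: does not force it — s0 ⊮ ((p1 → (p1 → ¬p1)) ∨ ¬(p1 → ¬p1)) → ¬p1: at the accessible world s4, s4 ⊩ (p1 → (p1 → ¬p1)) ∨ ¬(p1 → ¬p1) but s4 ⊮ ¬p1.
s1: forces it.
s2: forces it.
s3: forces it.
s4: does not force it — s4 ⊮ ((p1 → (p1 → ¬p1)) ∨ ¬(p1 → ¬p1)) → ¬p1: already at s4 itself, s4 ⊩ (p1 → (p1 → ¬p1)) ∨ ¬(p1 → ¬p1) but s4 ⊮ ¬p1.
Worlds forcing the formula: {s1, s2, s3}.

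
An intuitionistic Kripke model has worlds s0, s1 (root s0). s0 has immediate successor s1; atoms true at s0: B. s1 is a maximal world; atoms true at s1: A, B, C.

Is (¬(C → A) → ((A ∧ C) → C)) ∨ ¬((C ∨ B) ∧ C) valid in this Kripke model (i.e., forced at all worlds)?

Yes

s0 ⊩ (¬(C → A) → ((A ∧ C) → C)) ∨ ¬((C ∨ B) ∧ C) via the disjunct ¬(C → A) → ((A ∧ C) → C).
Since the root s0 forces (¬(C → A) → ((A ∧ C) → C)) ∨ ¬((C ∨ B) ∧ C) and forcing is persistent (monotone upward), every world forces it.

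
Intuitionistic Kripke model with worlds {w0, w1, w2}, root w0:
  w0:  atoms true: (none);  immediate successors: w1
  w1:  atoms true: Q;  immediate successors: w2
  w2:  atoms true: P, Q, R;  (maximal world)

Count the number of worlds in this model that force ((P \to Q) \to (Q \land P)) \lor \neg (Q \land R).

1

w0: does not force it — w0 \nVdash ((P \to Q) \to (Q \land P)) \lor \neg (Q \land R): neither disjunct is forced at w0.
w1: does not force it — w1 \nVdash ((P \to Q) \to (Q \land P)) \lor \neg (Q \land R): neither disjunct is forced at w1.
w2: forces it.
Worlds forcing the formula: {w2}.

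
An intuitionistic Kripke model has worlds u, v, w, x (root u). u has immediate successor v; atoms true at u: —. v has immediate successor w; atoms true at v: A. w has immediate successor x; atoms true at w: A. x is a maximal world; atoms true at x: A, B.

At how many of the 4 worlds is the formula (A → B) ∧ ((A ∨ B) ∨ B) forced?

1

u: does not force it — u ⊮ (A → B) ∧ ((A ∨ B) ∨ B) since u fails A → B.
v: does not force it — v ⊮ (A → B) ∧ ((A ∨ B) ∨ B) since v fails A → B.
w: does not force it.
x: forces it.
Worlds forcing the formula: {x}.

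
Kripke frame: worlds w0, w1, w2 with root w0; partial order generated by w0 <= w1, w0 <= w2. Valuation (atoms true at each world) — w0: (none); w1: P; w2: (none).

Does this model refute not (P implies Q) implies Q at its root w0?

w0 does not force not (P implies Q) implies Q: at the accessible world w1, w1 forces not (P implies Q) but w1 does not force Q.
w1 lacks atom Q, so w1 does not force Q.
So the root w0 does not force not (P implies Q) implies Q; the model is a countermodel.

Yes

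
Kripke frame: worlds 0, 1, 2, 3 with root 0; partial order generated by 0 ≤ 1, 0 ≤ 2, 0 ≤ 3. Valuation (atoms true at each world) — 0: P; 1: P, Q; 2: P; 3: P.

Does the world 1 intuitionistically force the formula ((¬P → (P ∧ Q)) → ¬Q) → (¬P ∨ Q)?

Yes

1 ⊩ ((¬P → (P ∧ Q)) → ¬Q) → (¬P ∨ Q) vacuously: no world accessible from 1 forces the antecedent (¬P → (P ∧ Q)) → ¬Q.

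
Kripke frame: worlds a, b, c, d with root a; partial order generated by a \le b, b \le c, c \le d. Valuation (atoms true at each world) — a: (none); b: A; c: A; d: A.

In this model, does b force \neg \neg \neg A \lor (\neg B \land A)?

b \Vdash \neg \neg \neg A \lor (\neg B \land A) via the disjunct \neg B \land A.

Yes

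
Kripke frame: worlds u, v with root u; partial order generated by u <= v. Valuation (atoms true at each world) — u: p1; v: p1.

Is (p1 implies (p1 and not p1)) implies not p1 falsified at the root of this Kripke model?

u forces (p1 implies (p1 and not p1)) implies not p1 vacuously: no world accessible from u forces the antecedent p1 implies (p1 and not p1).
So the root u forces (p1 implies (p1 and not p1)) implies not p1; the model is not a countermodel.

No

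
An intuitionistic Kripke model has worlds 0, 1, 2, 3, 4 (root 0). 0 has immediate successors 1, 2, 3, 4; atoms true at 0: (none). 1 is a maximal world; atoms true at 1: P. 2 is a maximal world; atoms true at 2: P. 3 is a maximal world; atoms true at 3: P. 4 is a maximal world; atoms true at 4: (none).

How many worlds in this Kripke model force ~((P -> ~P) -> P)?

0: does not force it — 0 ||-/- ~((P -> ~P) -> P) since 1 is accessible from 0 and 1 ||- (P -> ~P) -> P.
1: does not force it.
2: does not force it.
3: does not force it.
4: forces it.
Worlds forcing the formula: {4}.

1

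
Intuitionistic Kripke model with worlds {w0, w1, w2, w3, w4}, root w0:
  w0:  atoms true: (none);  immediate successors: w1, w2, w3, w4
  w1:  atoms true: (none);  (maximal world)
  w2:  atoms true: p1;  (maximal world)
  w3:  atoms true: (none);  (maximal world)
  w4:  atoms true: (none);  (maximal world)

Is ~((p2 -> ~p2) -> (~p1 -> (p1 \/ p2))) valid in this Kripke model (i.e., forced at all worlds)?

No

Not every world: w0 ||-/- ~((p2 -> ~p2) -> (~p1 -> (p1 \/ p2))).
w0 ||-/- ~((p2 -> ~p2) -> (~p1 -> (p1 \/ p2))) since w2 is accessible from w0 and w2 ||- (p2 -> ~p2) -> (~p1 -> (p1 \/ p2)).
w2 ||- (p2 -> ~p2) -> (~p1 -> (p1 \/ p2)): every world accessible from w2 that forces p2 -> ~p2 (namely w2) also forces ~p1 -> (p1 \/ p2).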